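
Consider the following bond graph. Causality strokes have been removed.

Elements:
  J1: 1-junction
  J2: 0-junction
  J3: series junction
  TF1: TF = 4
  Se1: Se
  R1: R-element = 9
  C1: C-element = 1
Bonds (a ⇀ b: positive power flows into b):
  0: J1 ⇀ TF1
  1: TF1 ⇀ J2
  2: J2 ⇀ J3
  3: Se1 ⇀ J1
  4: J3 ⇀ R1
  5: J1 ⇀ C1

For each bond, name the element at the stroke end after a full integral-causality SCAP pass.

b0 stroke→TF1
b1 stroke→J2
b2 stroke→J3
b3 stroke→J1
b4 stroke→R1
b5 stroke→J1

β3 stroke at J1  (Se1: effort source, stroke at far end)
β5 stroke at J1  (C1 integral (e out))
β0 stroke at TF1  (J1: last free bond brings flow in)
β1 stroke at J2  (TF1: transformer flips bond 0)
β2 stroke at J3  (J2 effort already set via bond 1)
β4 stroke at R1  (J3 needs exactly one f-in)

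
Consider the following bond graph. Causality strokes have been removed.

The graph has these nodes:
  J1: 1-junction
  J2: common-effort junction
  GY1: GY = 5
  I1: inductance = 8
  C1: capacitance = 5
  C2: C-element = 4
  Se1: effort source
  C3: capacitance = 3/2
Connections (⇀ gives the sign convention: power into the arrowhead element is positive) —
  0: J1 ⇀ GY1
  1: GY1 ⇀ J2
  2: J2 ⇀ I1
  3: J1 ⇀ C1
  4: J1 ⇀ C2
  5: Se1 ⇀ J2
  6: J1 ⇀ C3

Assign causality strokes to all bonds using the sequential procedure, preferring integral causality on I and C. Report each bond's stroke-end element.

b5 stroke at J2  (Se1: effort source, stroke at far end)
b1 stroke at GY1  (common-e at J2 fixed by 5)
b2 stroke at I1  (J2: bond 5 brought effort, rest push out)
b0 stroke at GY1  (through GY1, causality inverts; strokes same side of GY1)
b3 stroke at J1  (J1 flow already set via bond 0)
b4 stroke at J1  (J1: bond 0 brought flow, rest push out)
b6 stroke at J1  (J1 flow already set via bond 0)

#0 stroke at GY1
#1 stroke at GY1
#2 stroke at I1
#3 stroke at J1
#4 stroke at J1
#5 stroke at J2
#6 stroke at J1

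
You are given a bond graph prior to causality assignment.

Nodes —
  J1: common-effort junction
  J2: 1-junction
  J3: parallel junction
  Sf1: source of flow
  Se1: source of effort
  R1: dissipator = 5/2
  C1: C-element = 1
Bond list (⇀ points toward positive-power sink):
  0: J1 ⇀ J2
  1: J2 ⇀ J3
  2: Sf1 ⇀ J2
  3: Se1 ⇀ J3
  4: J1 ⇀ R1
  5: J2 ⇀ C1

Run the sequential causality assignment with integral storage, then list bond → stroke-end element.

bond 0 stroke→J2
bond 1 stroke→J2
bond 2 stroke→Sf1
bond 3 stroke→J3
bond 4 stroke→J1
bond 5 stroke→J2

β2 |Sf1  (Sf1: flow source, stroke at near end)
β3 |J3  (Se1 fixes effort; stroke away)
β0 |J2  (J2 flow already set via bond 2)
β1 |J2  (J2: bond 2 brought flow, rest push out)
β5 |J2  (1-jn J2 has f-setter on 2)
β4 |J1  (J1 needs exactly one e-in)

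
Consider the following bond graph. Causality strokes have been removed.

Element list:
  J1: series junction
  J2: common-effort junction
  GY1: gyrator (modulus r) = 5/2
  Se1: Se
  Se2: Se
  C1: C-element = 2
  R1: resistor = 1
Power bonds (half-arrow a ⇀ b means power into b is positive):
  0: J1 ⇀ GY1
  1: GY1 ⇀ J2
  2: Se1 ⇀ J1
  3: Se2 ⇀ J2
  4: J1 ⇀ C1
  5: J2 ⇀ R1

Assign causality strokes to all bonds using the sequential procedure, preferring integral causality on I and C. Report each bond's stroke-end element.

b0 stroke→GY1
b1 stroke→GY1
b2 stroke→J1
b3 stroke→J2
b4 stroke→J1
b5 stroke→R1

β2 →J1  (Se1: effort source, stroke at far end)
β3 →J2  (source Se2 imposes e)
β1 →GY1  (common-e at J2 fixed by 3)
β5 →R1  (J2 effort already set via bond 3)
β0 →GY1  (GY1: gyrator matches bond 1)
β4 →J1  (1-jn J1 has f-setter on 0)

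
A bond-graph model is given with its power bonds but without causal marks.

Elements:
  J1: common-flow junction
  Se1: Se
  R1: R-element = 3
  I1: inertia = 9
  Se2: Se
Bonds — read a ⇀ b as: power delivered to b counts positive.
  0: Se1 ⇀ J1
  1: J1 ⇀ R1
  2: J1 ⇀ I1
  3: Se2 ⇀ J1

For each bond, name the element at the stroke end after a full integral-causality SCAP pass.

b0 stroke→J1  (Se1 (Se) sets effort on bond)
b3 stroke→J1  (Se2: effort source, stroke at far end)
b2 stroke→I1  (I1 outputs flow p/I1)
b1 stroke→J1  (J1: bond 2 brought flow, rest push out)

b0 |J1
b1 |J1
b2 |I1
b3 |J1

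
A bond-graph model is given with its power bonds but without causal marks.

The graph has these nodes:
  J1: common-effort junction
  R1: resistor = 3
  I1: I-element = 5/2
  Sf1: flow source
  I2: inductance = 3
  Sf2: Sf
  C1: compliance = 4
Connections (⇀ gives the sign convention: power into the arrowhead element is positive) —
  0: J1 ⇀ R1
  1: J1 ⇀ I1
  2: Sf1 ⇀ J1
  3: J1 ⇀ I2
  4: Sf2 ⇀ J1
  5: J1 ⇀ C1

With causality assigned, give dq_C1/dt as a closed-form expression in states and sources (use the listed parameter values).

β2 |Sf1  (Sf1 (Sf) sets flow on bond)
β4 |Sf2  (Sf2 (Sf) sets flow on bond)
β1 |I1  (I1: I, integral causality)
β3 |I2  (I2 outputs flow p/I2)
β5 |J1  (C1 outputs effort q/C1)
β0 |R1  (common-e at J1 fixed by 5)

dq_C1/dt = F_Sf1 + F_Sf2 - 2*p_I1/5 - p_I2/3 - q_C1/12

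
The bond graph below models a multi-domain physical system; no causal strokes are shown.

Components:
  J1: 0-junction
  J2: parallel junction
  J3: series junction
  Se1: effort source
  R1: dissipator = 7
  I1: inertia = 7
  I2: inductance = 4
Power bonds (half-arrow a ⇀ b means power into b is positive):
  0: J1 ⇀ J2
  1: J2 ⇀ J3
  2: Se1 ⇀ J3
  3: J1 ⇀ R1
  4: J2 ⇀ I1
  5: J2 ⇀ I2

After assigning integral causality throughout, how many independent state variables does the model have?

2  (I1, I2 all integral)

#2 stroke at J3  (Se1: effort source, stroke at far end)
#1 stroke at J2  (only one flow-in slot at J3)
#0 stroke at J1  (common-e at J2 fixed by 1)
#4 stroke at I1  (common-e at J2 fixed by 1)
#5 stroke at I2  (J2 effort already set via bond 1)
#3 stroke at R1  (0-jn J1 has e-setter on 0)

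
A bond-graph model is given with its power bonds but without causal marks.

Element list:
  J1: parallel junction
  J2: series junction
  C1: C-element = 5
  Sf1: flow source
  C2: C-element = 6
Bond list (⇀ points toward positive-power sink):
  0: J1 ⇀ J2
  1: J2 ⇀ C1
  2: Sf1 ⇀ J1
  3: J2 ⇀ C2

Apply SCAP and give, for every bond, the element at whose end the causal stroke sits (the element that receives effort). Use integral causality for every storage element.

b0 stroke at J1
b1 stroke at J2
b2 stroke at Sf1
b3 stroke at J2

bond 2 |Sf1  (source Sf1 imposes f)
bond 0 |J1  (only one effort-in slot at J1)
bond 1 |J2  (J2 flow already set via bond 0)
bond 3 |J2  (1-jn J2 has f-setter on 0)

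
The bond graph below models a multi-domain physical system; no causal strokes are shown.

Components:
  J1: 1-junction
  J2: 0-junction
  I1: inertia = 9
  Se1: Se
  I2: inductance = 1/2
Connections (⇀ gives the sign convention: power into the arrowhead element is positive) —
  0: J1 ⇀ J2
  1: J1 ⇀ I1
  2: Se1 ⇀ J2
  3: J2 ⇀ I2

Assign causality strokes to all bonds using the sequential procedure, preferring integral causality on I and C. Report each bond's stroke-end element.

bond 2 stroke at J2  (source Se1 imposes e)
bond 0 stroke at J1  (J2 effort already set via bond 2)
bond 3 stroke at I2  (0-jn J2 has e-setter on 2)
bond 1 stroke at I1  (J1: last free bond brings flow in)

bond 0 stroke at J1
bond 1 stroke at I1
bond 2 stroke at J2
bond 3 stroke at I2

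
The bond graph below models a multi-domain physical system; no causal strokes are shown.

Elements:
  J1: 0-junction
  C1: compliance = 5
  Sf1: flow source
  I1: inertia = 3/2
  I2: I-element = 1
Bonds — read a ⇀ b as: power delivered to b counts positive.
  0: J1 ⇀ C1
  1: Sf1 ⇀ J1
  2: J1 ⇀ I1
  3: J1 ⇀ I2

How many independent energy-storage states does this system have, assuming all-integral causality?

β1 stroke at Sf1  (source Sf1 imposes f)
β0 stroke at J1  (C1 outputs effort q/C1)
β2 stroke at I1  (J1 effort already set via bond 0)
β3 stroke at I2  (common-e at J1 fixed by 0)

3  (C1, I1, I2 all integral)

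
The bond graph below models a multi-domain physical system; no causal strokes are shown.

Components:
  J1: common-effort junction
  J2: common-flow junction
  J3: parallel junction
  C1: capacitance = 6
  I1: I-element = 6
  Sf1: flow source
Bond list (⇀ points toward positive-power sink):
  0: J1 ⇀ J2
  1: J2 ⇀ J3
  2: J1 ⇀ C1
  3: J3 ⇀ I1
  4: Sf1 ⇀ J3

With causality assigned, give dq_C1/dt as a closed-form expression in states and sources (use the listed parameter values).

#4 stroke→Sf1  (source Sf1 imposes f)
#2 stroke→J1  (C1 integral (e out))
#0 stroke→J2  (0-jn J1 has e-setter on 2)
#1 stroke→J3  (only one flow-in slot at J2)
#3 stroke→I1  (common-e at J3 fixed by 1)

dq_C1/dt = F_Sf1 - p_I1/6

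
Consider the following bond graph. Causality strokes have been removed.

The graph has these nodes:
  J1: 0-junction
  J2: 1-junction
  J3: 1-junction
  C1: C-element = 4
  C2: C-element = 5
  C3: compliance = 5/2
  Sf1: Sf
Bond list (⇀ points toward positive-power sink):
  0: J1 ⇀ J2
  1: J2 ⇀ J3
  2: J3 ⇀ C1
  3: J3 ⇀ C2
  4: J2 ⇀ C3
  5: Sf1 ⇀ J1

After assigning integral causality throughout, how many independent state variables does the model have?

3  (C1, C2, C3 all integral)

#5 stroke→Sf1  (Sf1: flow source, stroke at near end)
#0 stroke→J1  (J1: last free bond brings effort in)
#1 stroke→J2  (J2 flow already set via bond 0)
#4 stroke→J2  (1-jn J2 has f-setter on 0)
#2 stroke→J3  (J3: bond 1 brought flow, rest push out)
#3 stroke→J3  (J3 flow already set via bond 1)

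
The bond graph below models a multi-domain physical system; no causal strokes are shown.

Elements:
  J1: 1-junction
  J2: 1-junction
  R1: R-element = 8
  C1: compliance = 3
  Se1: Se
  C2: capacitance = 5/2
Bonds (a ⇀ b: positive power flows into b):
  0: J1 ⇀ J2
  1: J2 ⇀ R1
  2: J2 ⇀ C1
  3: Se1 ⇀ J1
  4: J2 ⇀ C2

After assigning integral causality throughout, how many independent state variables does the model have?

2  (C1, C2 all integral)

bond 3 |J1  (Se1 (Se) sets effort on bond)
bond 0 |J2  (J1 needs exactly one f-in)
bond 2 |J2  (prefer integral on C1)
bond 4 |J2  (C2 outputs effort q/C2)
bond 1 |R1  (J2 needs exactly one f-in)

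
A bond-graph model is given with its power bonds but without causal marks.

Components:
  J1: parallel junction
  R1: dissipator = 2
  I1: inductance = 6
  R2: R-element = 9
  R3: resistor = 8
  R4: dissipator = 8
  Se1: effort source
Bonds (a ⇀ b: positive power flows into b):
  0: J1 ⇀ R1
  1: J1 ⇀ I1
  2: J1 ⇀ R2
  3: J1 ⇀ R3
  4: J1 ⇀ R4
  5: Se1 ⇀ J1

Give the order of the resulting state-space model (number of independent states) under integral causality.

β5 stroke at J1  (Se1 (Se) sets effort on bond)
β0 stroke at R1  (common-e at J1 fixed by 5)
β1 stroke at I1  (J1 effort already set via bond 5)
β2 stroke at R2  (J1 effort already set via bond 5)
β3 stroke at R3  (J1 effort already set via bond 5)
β4 stroke at R4  (0-jn J1 has e-setter on 5)

1  (I1 all integral)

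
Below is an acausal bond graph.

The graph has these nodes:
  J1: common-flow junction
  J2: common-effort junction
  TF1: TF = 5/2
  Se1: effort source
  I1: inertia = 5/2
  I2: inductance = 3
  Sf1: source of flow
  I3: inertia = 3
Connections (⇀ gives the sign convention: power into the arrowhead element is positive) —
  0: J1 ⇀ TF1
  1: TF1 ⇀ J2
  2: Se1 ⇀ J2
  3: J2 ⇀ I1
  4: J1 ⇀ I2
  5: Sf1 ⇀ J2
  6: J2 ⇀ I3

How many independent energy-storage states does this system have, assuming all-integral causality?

3  (I1, I2, I3 all integral)

β2 stroke at J2  (source Se1 imposes e)
β5 stroke at Sf1  (Sf1: flow source, stroke at near end)
β1 stroke at TF1  (J2: bond 2 brought effort, rest push out)
β3 stroke at I1  (0-jn J2 has e-setter on 2)
β6 stroke at I3  (0-jn J2 has e-setter on 2)
β0 stroke at J1  (TF TF1: opposite of bond 1)
β4 stroke at I2  (J1: last free bond brings flow in)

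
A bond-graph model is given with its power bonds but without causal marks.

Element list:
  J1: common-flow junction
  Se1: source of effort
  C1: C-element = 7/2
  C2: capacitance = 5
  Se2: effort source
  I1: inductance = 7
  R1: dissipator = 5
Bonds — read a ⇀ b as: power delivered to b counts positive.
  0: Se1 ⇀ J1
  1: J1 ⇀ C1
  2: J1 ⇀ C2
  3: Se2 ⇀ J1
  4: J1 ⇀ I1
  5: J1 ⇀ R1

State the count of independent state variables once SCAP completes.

b0 |J1  (source Se1 imposes e)
b3 |J1  (Se2 (Se) sets effort on bond)
b1 |J1  (C1 outputs effort q/C1)
b2 |J1  (C2 outputs effort q/C2)
b4 |I1  (I1 outputs flow p/I1)
b5 |J1  (common-f at J1 fixed by 4)

3  (C1, C2, I1 all integral)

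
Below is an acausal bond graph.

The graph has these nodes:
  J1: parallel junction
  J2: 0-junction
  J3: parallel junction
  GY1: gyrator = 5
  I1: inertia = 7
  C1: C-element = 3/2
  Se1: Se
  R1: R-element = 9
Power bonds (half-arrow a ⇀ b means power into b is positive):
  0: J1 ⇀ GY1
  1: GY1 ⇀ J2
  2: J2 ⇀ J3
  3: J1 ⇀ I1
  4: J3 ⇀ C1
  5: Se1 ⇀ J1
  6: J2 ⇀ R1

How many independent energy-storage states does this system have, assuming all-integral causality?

2  (C1, I1 all integral)

#5 →J1  (Se1: effort source, stroke at far end)
#0 →GY1  (J1 effort already set via bond 5)
#3 →I1  (common-e at J1 fixed by 5)
#1 →GY1  (GY GY1: same side as bond 0)
#4 →J3  (C1: C, integral causality)
#2 →J2  (0-jn J3 has e-setter on 4)
#6 →R1  (J2 effort already set via bond 2)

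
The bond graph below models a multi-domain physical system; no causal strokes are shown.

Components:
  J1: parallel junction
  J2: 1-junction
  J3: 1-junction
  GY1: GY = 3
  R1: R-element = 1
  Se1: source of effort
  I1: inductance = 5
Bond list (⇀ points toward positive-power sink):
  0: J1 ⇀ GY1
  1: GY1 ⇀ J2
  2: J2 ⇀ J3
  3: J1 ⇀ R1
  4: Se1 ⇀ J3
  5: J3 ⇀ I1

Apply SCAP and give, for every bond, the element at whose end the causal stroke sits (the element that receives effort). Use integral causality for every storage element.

bond 4 stroke at J3  (Se1: effort source, stroke at far end)
bond 5 stroke at I1  (prefer integral on I1)
bond 2 stroke at J3  (J3: bond 5 brought flow, rest push out)
bond 1 stroke at J2  (common-f at J2 fixed by 2)
bond 0 stroke at J1  (GY1 both-in/both-out from 1)
bond 3 stroke at R1  (common-e at J1 fixed by 0)

#0 |J1
#1 |J2
#2 |J3
#3 |R1
#4 |J3
#5 |I1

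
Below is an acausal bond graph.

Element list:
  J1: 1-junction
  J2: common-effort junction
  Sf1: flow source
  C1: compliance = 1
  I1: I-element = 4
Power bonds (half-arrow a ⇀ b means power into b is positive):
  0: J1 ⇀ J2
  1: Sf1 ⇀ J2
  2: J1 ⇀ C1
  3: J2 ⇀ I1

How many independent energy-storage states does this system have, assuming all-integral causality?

#1 stroke→Sf1  (Sf1 fixes flow; stroke at Sf1)
#2 stroke→J1  (prefer integral on C1)
#0 stroke→J2  (J1 needs exactly one f-in)
#3 stroke→I1  (0-jn J2 has e-setter on 0)

2  (C1, I1 all integral)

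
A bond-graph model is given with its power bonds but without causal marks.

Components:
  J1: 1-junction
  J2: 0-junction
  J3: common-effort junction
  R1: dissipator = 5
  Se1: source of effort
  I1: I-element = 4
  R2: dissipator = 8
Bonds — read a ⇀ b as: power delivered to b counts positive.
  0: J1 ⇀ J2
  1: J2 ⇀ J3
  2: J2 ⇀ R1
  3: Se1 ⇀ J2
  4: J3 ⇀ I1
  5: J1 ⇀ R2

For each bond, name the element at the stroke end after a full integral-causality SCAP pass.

β3 →J2  (Se1: effort source, stroke at far end)
β0 →J1  (J2 effort already set via bond 3)
β1 →J3  (J2 effort already set via bond 3)
β2 →R1  (0-jn J2 has e-setter on 3)
β4 →I1  (0-jn J3 has e-setter on 1)
β5 →R2  (only one flow-in slot at J1)

b0 |J1
b1 |J3
b2 |R1
b3 |J2
b4 |I1
b5 |R2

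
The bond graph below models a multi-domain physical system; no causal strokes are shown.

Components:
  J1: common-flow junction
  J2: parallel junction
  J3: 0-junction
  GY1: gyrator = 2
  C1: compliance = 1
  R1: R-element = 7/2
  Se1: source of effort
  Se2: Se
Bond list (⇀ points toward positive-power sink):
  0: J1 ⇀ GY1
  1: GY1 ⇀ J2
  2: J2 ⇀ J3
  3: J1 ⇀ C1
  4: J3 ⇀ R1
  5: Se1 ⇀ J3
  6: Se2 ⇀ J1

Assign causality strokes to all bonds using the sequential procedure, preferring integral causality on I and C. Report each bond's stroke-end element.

bond 5 |J3  (Se1: effort source, stroke at far end)
bond 6 |J1  (Se2: effort source, stroke at far end)
bond 2 |J2  (0-jn J3 has e-setter on 5)
bond 4 |R1  (J3 effort already set via bond 5)
bond 1 |GY1  (0-jn J2 has e-setter on 2)
bond 0 |GY1  (GY GY1: same side as bond 1)
bond 3 |J1  (J1 flow already set via bond 0)

b0 stroke at GY1
b1 stroke at GY1
b2 stroke at J2
b3 stroke at J1
b4 stroke at R1
b5 stroke at J3
b6 stroke at J1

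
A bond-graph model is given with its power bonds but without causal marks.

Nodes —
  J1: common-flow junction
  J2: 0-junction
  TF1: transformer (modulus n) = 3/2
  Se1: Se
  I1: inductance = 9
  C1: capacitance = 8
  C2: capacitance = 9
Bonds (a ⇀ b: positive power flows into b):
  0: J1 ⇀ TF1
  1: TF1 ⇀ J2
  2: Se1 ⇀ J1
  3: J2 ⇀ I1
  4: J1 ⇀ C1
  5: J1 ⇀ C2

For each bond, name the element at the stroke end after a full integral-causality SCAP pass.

bond 2 stroke at J1  (Se1 fixes effort; stroke away)
bond 3 stroke at I1  (I1: I, integral causality)
bond 1 stroke at J2  (closing 0-jn rule on J2)
bond 0 stroke at TF1  (TF TF1: opposite of bond 1)
bond 4 stroke at J1  (common-f at J1 fixed by 0)
bond 5 stroke at J1  (1-jn J1 has f-setter on 0)

β0 →TF1
β1 →J2
β2 →J1
β3 →I1
β4 →J1
β5 →J1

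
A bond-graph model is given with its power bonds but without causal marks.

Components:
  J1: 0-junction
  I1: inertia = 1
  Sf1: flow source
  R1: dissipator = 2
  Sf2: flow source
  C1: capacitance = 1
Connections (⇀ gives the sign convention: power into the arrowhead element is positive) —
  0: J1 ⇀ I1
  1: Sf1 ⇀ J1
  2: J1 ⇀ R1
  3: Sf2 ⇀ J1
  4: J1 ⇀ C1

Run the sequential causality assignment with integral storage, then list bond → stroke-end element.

β1 stroke at Sf1  (Sf1 fixes flow; stroke at Sf1)
β3 stroke at Sf2  (source Sf2 imposes f)
β0 stroke at I1  (I1: I, integral causality)
β4 stroke at J1  (C1 outputs effort q/C1)
β2 stroke at R1  (common-e at J1 fixed by 4)

bond 0 stroke→I1
bond 1 stroke→Sf1
bond 2 stroke→R1
bond 3 stroke→Sf2
bond 4 stroke→J1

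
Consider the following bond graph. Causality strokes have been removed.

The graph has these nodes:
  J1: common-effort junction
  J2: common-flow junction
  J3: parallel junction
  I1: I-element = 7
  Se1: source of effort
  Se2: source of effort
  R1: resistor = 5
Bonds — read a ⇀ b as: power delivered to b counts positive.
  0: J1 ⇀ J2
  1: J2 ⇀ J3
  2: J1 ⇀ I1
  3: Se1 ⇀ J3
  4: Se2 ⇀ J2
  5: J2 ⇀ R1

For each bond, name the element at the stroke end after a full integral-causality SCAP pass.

β3 →J3  (Se1 fixes effort; stroke away)
β4 →J2  (Se2 (Se) sets effort on bond)
β1 →J2  (common-e at J3 fixed by 3)
β2 →I1  (prefer integral on I1)
β0 →J1  (J1 needs exactly one e-in)
β5 →J2  (1-jn J2 has f-setter on 0)

#0 stroke→J1
#1 stroke→J2
#2 stroke→I1
#3 stroke→J3
#4 stroke→J2
#5 stroke→J2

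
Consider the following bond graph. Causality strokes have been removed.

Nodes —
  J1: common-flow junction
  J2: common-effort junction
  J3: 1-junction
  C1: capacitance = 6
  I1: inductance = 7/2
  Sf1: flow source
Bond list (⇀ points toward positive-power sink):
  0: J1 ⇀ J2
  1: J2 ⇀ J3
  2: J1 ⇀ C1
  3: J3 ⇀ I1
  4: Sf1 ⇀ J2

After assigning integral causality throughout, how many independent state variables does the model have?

2  (C1, I1 all integral)

#4 →Sf1  (Sf1 fixes flow; stroke at Sf1)
#2 →J1  (prefer integral on C1)
#0 →J2  (J1 needs exactly one f-in)
#1 →J3  (0-jn J2 has e-setter on 0)
#3 →I1  (only one flow-in slot at J3)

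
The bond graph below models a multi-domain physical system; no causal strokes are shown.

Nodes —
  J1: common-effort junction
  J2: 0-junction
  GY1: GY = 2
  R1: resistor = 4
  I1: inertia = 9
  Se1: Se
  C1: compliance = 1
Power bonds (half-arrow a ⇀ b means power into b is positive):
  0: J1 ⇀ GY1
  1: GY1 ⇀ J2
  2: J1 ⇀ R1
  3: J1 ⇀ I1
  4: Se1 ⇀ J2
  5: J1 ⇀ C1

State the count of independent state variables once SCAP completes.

b4 stroke at J2  (Se1: effort source, stroke at far end)
b1 stroke at GY1  (J2: bond 4 brought effort, rest push out)
b0 stroke at GY1  (through GY1, causality inverts; strokes same side of GY1)
b3 stroke at I1  (I1 integral (f out))
b5 stroke at J1  (C1: C, integral causality)
b2 stroke at R1  (common-e at J1 fixed by 5)

2  (C1, I1 all integral)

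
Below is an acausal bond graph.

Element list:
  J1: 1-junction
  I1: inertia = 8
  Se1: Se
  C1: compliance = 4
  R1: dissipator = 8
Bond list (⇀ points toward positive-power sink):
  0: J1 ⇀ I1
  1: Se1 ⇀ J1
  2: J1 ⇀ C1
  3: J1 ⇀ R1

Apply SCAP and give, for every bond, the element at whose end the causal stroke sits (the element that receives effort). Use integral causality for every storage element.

#0 stroke→I1
#1 stroke→J1
#2 stroke→J1
#3 stroke→J1

bond 1 →J1  (Se1 (Se) sets effort on bond)
bond 0 →I1  (I1 integral (f out))
bond 2 →J1  (J1 flow already set via bond 0)
bond 3 →J1  (common-f at J1 fixed by 0)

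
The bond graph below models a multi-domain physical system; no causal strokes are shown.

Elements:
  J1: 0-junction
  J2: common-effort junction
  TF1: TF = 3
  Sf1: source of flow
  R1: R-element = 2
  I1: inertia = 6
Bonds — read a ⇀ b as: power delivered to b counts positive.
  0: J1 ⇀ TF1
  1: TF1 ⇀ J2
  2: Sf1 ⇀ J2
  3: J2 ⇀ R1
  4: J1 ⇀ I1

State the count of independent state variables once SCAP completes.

bond 2 |Sf1  (Sf1 (Sf) sets flow on bond)
bond 4 |I1  (prefer integral on I1)
bond 0 |J1  (only one effort-in slot at J1)
bond 1 |TF1  (TF1 one-in-one-out from 0)
bond 3 |J2  (J2: last free bond brings effort in)

1  (I1 all integral)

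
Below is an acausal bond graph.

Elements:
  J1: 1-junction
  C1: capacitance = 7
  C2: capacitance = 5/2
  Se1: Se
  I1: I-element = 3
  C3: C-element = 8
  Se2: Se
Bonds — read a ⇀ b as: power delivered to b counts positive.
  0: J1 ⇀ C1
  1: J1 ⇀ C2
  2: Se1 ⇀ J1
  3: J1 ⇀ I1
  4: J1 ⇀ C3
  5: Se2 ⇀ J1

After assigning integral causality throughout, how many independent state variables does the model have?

β2 |J1  (Se1 fixes effort; stroke away)
β5 |J1  (source Se2 imposes e)
β0 |J1  (prefer integral on C1)
β1 |J1  (C2 integral (e out))
β3 |I1  (prefer integral on I1)
β4 |J1  (1-jn J1 has f-setter on 3)

4  (C1, C2, C3, I1 all integral)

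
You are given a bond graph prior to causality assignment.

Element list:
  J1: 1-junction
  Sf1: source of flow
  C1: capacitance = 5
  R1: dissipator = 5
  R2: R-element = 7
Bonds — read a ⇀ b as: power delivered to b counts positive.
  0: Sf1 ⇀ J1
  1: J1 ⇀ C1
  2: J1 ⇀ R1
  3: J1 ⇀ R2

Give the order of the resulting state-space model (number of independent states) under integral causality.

β0 →Sf1  (Sf1 (Sf) sets flow on bond)
β1 →J1  (J1: bond 0 brought flow, rest push out)
β2 →J1  (1-jn J1 has f-setter on 0)
β3 →J1  (J1 flow already set via bond 0)

1  (C1 all integral)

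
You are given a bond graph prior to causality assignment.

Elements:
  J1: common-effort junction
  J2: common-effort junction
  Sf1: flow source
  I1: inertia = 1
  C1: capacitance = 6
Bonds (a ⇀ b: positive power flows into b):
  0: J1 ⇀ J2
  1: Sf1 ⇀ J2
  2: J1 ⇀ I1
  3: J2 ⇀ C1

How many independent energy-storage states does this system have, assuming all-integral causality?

2  (C1, I1 all integral)

b1 stroke→Sf1  (Sf1: flow source, stroke at near end)
b2 stroke→I1  (prefer integral on I1)
b0 stroke→J1  (closing 0-jn rule on J1)
b3 stroke→J2  (only one effort-in slot at J2)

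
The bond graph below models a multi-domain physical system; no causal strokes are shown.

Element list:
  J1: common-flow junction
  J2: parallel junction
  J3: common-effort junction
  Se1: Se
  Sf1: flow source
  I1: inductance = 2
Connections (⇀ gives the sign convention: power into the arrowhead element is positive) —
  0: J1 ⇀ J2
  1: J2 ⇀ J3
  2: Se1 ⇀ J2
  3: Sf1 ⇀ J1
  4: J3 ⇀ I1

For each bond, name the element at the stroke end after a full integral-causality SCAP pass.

#2 stroke→J2  (source Se1 imposes e)
#3 stroke→Sf1  (Sf1 fixes flow; stroke at Sf1)
#0 stroke→J1  (J1: bond 3 brought flow, rest push out)
#1 stroke→J3  (common-e at J2 fixed by 2)
#4 stroke→I1  (common-e at J3 fixed by 1)

#0 →J1
#1 →J3
#2 →J2
#3 →Sf1
#4 →I1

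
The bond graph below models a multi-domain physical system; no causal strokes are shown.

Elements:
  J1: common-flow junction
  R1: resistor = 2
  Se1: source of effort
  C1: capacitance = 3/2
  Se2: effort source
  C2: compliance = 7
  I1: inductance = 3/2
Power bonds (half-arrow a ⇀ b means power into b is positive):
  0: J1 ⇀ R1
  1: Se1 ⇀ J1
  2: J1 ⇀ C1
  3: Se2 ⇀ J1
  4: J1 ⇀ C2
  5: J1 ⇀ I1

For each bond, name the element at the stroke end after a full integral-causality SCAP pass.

b0 |J1
b1 |J1
b2 |J1
b3 |J1
b4 |J1
b5 |I1

β1 stroke→J1  (Se1 fixes effort; stroke away)
β3 stroke→J1  (Se2 (Se) sets effort on bond)
β2 stroke→J1  (C1 outputs effort q/C1)
β4 stroke→J1  (C2 outputs effort q/C2)
β5 stroke→I1  (I1 outputs flow p/I1)
β0 stroke→J1  (J1 flow already set via bond 5)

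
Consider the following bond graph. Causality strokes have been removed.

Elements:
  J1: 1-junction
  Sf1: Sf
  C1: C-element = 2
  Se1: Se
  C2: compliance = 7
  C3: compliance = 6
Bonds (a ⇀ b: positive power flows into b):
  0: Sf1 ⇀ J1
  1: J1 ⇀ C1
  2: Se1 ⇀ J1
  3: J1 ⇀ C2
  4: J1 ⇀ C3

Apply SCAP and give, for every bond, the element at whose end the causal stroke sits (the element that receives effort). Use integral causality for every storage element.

#0 |Sf1
#1 |J1
#2 |J1
#3 |J1
#4 |J1

bond 0 stroke at Sf1  (Sf1 (Sf) sets flow on bond)
bond 2 stroke at J1  (Se1 (Se) sets effort on bond)
bond 1 stroke at J1  (1-jn J1 has f-setter on 0)
bond 3 stroke at J1  (1-jn J1 has f-setter on 0)
bond 4 stroke at J1  (common-f at J1 fixed by 0)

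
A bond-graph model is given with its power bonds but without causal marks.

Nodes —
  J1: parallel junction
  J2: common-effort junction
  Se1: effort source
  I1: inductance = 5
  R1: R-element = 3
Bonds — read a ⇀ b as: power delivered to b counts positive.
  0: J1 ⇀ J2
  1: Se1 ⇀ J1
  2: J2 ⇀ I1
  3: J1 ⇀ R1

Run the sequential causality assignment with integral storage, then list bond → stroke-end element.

b0 stroke at J2
b1 stroke at J1
b2 stroke at I1
b3 stroke at R1

bond 1 |J1  (Se1 (Se) sets effort on bond)
bond 0 |J2  (0-jn J1 has e-setter on 1)
bond 3 |R1  (J1 effort already set via bond 1)
bond 2 |I1  (0-jn J2 has e-setter on 0)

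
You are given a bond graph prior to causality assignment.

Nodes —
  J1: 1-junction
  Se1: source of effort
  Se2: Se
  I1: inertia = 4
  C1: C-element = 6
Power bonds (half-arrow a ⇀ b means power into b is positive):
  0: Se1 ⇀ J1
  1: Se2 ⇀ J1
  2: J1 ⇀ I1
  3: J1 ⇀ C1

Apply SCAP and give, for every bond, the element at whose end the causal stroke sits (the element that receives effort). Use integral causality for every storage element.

b0 stroke at J1  (Se1 fixes effort; stroke away)
b1 stroke at J1  (source Se2 imposes e)
b2 stroke at I1  (I1: I, integral causality)
b3 stroke at J1  (J1: bond 2 brought flow, rest push out)

bond 0 stroke at J1
bond 1 stroke at J1
bond 2 stroke at I1
bond 3 stroke at J1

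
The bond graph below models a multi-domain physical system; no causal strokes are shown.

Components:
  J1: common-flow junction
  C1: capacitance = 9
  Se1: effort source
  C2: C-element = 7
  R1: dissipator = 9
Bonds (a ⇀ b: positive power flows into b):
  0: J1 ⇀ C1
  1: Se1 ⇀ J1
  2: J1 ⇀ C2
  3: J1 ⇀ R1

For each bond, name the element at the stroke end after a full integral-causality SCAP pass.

b1 stroke→J1  (Se1 fixes effort; stroke away)
b0 stroke→J1  (C1 integral (e out))
b2 stroke→J1  (C2 outputs effort q/C2)
b3 stroke→R1  (closing 1-jn rule on J1)

b0 |J1
b1 |J1
b2 |J1
b3 |R1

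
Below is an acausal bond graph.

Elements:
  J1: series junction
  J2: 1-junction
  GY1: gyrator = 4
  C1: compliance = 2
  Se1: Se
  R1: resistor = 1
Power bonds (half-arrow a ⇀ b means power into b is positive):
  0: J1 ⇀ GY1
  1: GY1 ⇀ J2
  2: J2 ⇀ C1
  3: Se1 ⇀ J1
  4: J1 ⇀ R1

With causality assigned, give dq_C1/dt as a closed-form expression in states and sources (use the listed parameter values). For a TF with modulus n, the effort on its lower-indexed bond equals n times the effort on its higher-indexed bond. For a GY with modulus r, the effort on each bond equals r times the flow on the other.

dq_C1/dt = E_Se1/4 - q_C1/32

b3 stroke→J1  (Se1: effort source, stroke at far end)
b2 stroke→J2  (prefer integral on C1)
b1 stroke→GY1  (closing 1-jn rule on J2)
b0 stroke→GY1  (through GY1, causality inverts; strokes same side of GY1)
b4 stroke→J1  (J1 flow already set via bond 0)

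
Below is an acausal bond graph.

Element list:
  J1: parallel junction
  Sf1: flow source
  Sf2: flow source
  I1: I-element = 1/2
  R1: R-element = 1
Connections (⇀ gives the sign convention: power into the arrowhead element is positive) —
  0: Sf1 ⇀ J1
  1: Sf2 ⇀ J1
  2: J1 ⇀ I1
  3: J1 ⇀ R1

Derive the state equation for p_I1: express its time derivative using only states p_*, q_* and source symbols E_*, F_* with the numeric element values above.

b0 →Sf1  (source Sf1 imposes f)
b1 →Sf2  (Sf2: flow source, stroke at near end)
b2 →I1  (I1 integral (f out))
b3 →J1  (J1 needs exactly one e-in)

dp_I1/dt = F_Sf1 + F_Sf2 - 2*p_I1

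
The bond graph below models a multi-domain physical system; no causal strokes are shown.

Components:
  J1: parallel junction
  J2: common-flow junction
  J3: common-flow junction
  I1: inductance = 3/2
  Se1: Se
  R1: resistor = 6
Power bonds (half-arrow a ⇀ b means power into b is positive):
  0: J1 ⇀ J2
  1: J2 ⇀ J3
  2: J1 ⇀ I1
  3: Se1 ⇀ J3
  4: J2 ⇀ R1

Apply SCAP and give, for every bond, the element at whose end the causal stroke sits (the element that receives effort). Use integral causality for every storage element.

bond 0 →J1
bond 1 →J2
bond 2 →I1
bond 3 →J3
bond 4 →J2

#3 stroke at J3  (Se1 (Se) sets effort on bond)
#1 stroke at J2  (J3: last free bond brings flow in)
#2 stroke at I1  (I1: I, integral causality)
#0 stroke at J1  (J1: last free bond brings effort in)
#4 stroke at J2  (1-jn J2 has f-setter on 0)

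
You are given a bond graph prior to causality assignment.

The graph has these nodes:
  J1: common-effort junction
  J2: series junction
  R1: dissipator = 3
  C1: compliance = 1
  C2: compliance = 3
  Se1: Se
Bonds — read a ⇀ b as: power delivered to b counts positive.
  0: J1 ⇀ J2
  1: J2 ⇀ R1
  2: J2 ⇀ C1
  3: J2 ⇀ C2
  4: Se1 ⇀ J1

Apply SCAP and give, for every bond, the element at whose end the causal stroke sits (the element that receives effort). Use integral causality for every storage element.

#4 stroke→J1  (Se1 fixes effort; stroke away)
#0 stroke→J2  (0-jn J1 has e-setter on 4)
#2 stroke→J2  (prefer integral on C1)
#3 stroke→J2  (C2 integral (e out))
#1 stroke→R1  (J2: last free bond brings flow in)

b0 stroke→J2
b1 stroke→R1
b2 stroke→J2
b3 stroke→J2
b4 stroke→J1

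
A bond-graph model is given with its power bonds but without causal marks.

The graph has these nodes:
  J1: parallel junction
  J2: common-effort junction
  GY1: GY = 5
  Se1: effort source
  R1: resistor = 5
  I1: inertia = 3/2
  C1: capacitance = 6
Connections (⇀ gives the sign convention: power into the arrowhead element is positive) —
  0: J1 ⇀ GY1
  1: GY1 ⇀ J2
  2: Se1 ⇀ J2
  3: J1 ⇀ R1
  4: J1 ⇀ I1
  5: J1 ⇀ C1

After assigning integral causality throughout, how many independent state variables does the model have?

β2 →J2  (Se1 fixes effort; stroke away)
β1 →GY1  (common-e at J2 fixed by 2)
β0 →GY1  (GY1: gyrator matches bond 1)
β4 →I1  (I1 integral (f out))
β5 →J1  (C1 integral (e out))
β3 →R1  (J1 effort already set via bond 5)

2  (C1, I1 all integral)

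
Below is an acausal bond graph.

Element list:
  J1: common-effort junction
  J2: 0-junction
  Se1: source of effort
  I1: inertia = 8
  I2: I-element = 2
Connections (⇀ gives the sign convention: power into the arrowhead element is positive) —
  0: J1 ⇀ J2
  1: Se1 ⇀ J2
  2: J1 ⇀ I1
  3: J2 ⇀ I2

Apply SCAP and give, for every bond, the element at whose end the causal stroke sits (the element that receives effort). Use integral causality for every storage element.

bond 1 stroke→J2  (Se1: effort source, stroke at far end)
bond 0 stroke→J1  (J2 effort already set via bond 1)
bond 3 stroke→I2  (0-jn J2 has e-setter on 1)
bond 2 stroke→I1  (common-e at J1 fixed by 0)

bond 0 stroke at J1
bond 1 stroke at J2
bond 2 stroke at I1
bond 3 stroke at I2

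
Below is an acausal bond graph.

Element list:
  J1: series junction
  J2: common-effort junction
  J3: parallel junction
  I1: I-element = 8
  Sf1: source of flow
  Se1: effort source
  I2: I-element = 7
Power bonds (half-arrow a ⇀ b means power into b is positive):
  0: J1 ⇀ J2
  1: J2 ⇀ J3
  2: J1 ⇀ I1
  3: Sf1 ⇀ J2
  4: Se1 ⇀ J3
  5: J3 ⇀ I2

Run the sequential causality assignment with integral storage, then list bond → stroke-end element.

b3 →Sf1  (source Sf1 imposes f)
b4 →J3  (Se1: effort source, stroke at far end)
b1 →J2  (common-e at J3 fixed by 4)
b5 →I2  (J3 effort already set via bond 4)
b0 →J1  (J2 effort already set via bond 1)
b2 →I1  (only one flow-in slot at J1)

#0 →J1
#1 →J2
#2 →I1
#3 →Sf1
#4 →J3
#5 →I2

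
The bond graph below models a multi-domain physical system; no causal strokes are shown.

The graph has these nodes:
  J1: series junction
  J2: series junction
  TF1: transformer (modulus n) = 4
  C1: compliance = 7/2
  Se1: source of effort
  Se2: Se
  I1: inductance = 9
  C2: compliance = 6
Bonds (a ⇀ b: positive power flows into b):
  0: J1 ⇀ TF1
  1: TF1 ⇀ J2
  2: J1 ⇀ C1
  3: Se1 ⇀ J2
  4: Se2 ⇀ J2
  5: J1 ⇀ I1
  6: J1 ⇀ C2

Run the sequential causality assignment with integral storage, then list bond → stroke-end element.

bond 3 stroke at J2  (Se1: effort source, stroke at far end)
bond 4 stroke at J2  (source Se2 imposes e)
bond 1 stroke at TF1  (J2 needs exactly one f-in)
bond 0 stroke at J1  (TF1 one-in-one-out from 1)
bond 2 stroke at J1  (C1 outputs effort q/C1)
bond 5 stroke at I1  (I1 outputs flow p/I1)
bond 6 stroke at J1  (common-f at J1 fixed by 5)

b0 |J1
b1 |TF1
b2 |J1
b3 |J2
b4 |J2
b5 |I1
b6 |J1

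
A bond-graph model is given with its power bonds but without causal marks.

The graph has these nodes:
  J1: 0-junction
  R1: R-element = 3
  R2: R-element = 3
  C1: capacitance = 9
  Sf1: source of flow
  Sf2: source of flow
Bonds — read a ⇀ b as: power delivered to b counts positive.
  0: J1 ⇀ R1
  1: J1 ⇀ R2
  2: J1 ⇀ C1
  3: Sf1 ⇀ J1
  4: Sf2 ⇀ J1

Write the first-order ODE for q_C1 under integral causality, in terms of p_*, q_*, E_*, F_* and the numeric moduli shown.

bond 3 stroke→Sf1  (Sf1 (Sf) sets flow on bond)
bond 4 stroke→Sf2  (Sf2 (Sf) sets flow on bond)
bond 2 stroke→J1  (C1 integral (e out))
bond 0 stroke→R1  (common-e at J1 fixed by 2)
bond 1 stroke→R2  (J1: bond 2 brought effort, rest push out)

dq_C1/dt = F_Sf1 + F_Sf2 - 2*q_C1/27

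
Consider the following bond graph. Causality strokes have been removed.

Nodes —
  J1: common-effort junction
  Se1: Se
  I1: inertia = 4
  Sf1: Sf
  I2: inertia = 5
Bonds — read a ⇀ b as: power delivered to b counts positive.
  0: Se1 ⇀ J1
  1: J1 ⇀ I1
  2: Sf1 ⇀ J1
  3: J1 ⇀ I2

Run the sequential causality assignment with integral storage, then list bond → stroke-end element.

b0 →J1
b1 →I1
b2 →Sf1
b3 →I2

#0 stroke at J1  (Se1 fixes effort; stroke away)
#2 stroke at Sf1  (Sf1 (Sf) sets flow on bond)
#1 stroke at I1  (0-jn J1 has e-setter on 0)
#3 stroke at I2  (J1: bond 0 brought effort, rest push out)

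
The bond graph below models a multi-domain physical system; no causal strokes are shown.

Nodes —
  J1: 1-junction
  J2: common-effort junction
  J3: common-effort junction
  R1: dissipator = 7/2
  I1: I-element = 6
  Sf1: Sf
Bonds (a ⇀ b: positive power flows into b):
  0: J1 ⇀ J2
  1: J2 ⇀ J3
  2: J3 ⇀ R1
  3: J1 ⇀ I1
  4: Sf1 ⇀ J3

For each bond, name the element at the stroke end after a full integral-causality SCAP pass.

#0 |J1
#1 |J2
#2 |J3
#3 |I1
#4 |Sf1

b4 →Sf1  (Sf1 fixes flow; stroke at Sf1)
b3 →I1  (I1: I, integral causality)
b0 →J1  (common-f at J1 fixed by 3)
b1 →J2  (closing 0-jn rule on J2)
b2 →J3  (only one effort-in slot at J3)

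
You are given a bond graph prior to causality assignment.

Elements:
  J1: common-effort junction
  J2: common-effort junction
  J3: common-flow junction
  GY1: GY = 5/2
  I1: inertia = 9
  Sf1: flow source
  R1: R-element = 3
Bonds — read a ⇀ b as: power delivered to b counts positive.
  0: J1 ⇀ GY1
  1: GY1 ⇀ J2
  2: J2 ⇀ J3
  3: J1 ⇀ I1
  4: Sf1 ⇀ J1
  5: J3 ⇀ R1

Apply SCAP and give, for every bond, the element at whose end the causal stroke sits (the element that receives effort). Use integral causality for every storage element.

#4 stroke at Sf1  (Sf1 fixes flow; stroke at Sf1)
#3 stroke at I1  (I1 outputs flow p/I1)
#0 stroke at J1  (J1 needs exactly one e-in)
#1 stroke at J2  (GY1 both-in/both-out from 0)
#2 stroke at J3  (0-jn J2 has e-setter on 1)
#5 stroke at R1  (J3 needs exactly one f-in)

β0 stroke→J1
β1 stroke→J2
β2 stroke→J3
β3 stroke→I1
β4 stroke→Sf1
β5 stroke→R1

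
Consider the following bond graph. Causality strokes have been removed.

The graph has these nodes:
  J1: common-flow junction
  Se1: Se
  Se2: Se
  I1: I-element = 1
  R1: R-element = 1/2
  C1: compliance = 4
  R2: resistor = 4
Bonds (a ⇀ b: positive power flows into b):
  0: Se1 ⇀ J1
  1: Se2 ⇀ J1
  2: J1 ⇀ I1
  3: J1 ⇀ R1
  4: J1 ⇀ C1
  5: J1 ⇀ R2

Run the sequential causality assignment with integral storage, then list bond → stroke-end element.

bond 0 |J1
bond 1 |J1
bond 2 |I1
bond 3 |J1
bond 4 |J1
bond 5 |J1

b0 stroke at J1  (Se1 fixes effort; stroke away)
b1 stroke at J1  (Se2 fixes effort; stroke away)
b2 stroke at I1  (I1 outputs flow p/I1)
b3 stroke at J1  (J1: bond 2 brought flow, rest push out)
b4 stroke at J1  (J1: bond 2 brought flow, rest push out)
b5 stroke at J1  (J1: bond 2 brought flow, rest push out)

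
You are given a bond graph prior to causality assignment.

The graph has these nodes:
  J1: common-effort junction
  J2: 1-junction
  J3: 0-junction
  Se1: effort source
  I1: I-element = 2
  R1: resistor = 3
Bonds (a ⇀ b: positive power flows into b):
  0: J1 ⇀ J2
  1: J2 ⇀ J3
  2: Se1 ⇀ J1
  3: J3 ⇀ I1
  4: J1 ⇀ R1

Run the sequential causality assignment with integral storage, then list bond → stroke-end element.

β0 |J2
β1 |J3
β2 |J1
β3 |I1
β4 |R1

bond 2 →J1  (Se1: effort source, stroke at far end)
bond 0 →J2  (0-jn J1 has e-setter on 2)
bond 4 →R1  (J1 effort already set via bond 2)
bond 1 →J3  (closing 1-jn rule on J2)
bond 3 →I1  (J3 effort already set via bond 1)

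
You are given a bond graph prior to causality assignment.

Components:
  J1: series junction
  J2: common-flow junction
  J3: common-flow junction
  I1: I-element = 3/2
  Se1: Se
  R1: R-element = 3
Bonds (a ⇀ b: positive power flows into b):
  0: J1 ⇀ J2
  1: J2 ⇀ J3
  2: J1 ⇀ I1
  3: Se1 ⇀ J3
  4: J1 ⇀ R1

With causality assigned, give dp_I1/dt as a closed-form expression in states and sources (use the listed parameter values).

dp_I1/dt = E_Se1 - 2*p_I1

β3 stroke at J3  (Se1: effort source, stroke at far end)
β1 stroke at J2  (J3 needs exactly one f-in)
β0 stroke at J1  (J2: last free bond brings flow in)
β2 stroke at I1  (I1 outputs flow p/I1)
β4 stroke at J1  (J1: bond 2 brought flow, rest push out)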